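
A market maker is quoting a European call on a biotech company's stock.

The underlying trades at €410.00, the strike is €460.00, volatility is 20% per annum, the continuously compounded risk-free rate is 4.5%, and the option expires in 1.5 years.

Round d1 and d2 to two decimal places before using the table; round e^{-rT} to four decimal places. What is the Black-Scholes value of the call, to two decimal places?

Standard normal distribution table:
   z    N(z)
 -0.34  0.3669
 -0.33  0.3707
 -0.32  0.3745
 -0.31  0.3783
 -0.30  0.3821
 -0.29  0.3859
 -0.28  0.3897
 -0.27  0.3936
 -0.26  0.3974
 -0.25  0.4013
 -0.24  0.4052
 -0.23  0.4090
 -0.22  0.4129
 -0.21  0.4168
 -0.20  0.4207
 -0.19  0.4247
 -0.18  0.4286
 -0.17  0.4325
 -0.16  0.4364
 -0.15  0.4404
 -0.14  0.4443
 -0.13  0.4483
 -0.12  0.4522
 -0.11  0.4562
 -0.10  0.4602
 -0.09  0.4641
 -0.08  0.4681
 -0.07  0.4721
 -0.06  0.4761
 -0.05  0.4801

€32.54

σ√T = 0.2·√1.5 = 0.2449
ln(S/K) + (r + σ²/2)T = ln(410/460) + (0.045 + 0.2²/2)·1.5 = -0.1151 + 0.0975 = -0.0176
d₁ = -0.0176 / 0.2449 = -0.0717 → -0.07
d₂ = d₁ − σ√T = -0.0717 − 0.2449 = -0.3167 → -0.32
e^(−rT) = e^(−0.045·1.5) = 0.9347
C = 410·N(-0.07) − 460·0.9347·N(-0.32) = 410·0.4721 − 460·0.9347·0.3745 = 193.5610 − 161.0208 = 32.5402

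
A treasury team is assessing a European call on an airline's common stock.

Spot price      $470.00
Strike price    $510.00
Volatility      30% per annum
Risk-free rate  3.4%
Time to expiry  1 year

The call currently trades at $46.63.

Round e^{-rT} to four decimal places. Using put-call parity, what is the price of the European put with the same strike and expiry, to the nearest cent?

e^(−rT) = e^(−0.034·1) = 0.9666
Put-call parity: C − P = S − K·e^(−rT) = 470 − 510·0.9666 = 470 − 492.9660 = -22.9660
P = C − (C − P) = 46.63 − (-22.9660) = 69.5960

$69.60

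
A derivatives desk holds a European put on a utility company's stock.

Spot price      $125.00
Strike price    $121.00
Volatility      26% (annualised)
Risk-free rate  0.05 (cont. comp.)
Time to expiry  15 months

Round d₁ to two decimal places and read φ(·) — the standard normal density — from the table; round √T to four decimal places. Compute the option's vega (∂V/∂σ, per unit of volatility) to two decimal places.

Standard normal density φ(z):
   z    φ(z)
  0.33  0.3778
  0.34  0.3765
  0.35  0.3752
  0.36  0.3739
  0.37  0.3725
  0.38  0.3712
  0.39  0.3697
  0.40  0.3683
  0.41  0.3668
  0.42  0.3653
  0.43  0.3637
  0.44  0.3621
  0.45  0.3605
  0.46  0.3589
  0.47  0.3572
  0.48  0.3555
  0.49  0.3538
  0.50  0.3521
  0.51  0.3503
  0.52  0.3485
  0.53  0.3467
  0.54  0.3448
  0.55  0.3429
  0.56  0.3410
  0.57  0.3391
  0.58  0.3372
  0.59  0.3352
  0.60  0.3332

σ√T = 0.26·√1.25 = 0.2907
d₁ = [ln(125/121) + (0.05 + ½·0.26²)·1.25] / (σ√T) = (0.0325 + 0.1048) / 0.2907 = 0.4722 ≈ 0.47
√T = √1.25 = 1.1180
φ(d₁) = φ(0.47) = 0.3572
vega = S·φ(d₁)·√T = 125·0.3572·1.1180 = 49.9187

49.92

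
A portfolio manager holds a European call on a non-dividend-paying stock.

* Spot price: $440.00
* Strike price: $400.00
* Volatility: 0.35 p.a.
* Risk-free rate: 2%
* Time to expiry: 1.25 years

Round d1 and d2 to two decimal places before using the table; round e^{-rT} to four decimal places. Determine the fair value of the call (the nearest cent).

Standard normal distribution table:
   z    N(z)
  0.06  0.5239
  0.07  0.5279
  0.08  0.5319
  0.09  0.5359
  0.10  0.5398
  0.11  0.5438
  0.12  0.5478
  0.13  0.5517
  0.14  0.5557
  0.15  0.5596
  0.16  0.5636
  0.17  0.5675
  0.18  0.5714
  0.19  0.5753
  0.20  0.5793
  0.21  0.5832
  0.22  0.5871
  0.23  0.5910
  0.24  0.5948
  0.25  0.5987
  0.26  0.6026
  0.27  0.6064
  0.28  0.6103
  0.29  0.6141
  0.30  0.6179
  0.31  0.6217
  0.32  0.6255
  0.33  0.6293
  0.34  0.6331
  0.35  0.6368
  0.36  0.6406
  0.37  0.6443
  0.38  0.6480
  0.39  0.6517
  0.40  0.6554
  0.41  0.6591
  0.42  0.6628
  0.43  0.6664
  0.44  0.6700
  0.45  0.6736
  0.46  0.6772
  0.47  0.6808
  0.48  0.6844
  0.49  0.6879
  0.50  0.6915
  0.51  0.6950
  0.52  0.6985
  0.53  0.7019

$92.11

σ√T = 0.35·√1.25 = 0.3913
d₁ = [ln(440/400) + (0.02 + 0.35²/2)·1.25] / 0.3913 = [0.0953 + 0.1016] / 0.3913 = 0.5031 ≈ 0.50
d₂ = d₁ − σ√T = 0.5031 − 0.3913 = 0.1118 ≈ 0.11
exp(−rT) = exp(−0.02·1.25) = 0.9753
N(d₁) = N(0.50) = 0.6915;  N(d₂) = N(0.11) = 0.5438
C = 440·0.6915 − 400·0.9753·0.5438 = 304.2600 − 212.1473 = 92.1127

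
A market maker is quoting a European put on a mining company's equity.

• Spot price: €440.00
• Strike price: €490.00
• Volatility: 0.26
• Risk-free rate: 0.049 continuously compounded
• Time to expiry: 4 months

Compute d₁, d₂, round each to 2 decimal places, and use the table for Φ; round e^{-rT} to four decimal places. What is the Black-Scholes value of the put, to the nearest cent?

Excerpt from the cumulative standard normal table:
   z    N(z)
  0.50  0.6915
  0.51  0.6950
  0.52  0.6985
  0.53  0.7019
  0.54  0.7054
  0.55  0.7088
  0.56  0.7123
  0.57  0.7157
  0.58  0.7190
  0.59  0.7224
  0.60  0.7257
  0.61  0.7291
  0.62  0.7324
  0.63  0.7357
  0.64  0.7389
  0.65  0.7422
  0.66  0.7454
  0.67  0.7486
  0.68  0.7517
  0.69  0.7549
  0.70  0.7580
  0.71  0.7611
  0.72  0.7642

T = 0.3333;  σ√T = 0.1501
ln(S/K) + (r + σ²/2)T = ln(440/490) + (0.049 + 0.26²/2)·0.3333 = -0.1076 + 0.0276 = -0.0800
d₁ = -0.0800 / 0.1501 = -0.5331 ≈ -0.53
d₂ = d₁ − σ√T = -0.5331 − 0.1501 = -0.6833 ≈ -0.68
e^(−rT) = e^(−0.049·0.3333) = 0.9838
P = 490·0.9838·N(0.68) − 440·N(0.53) = 490·0.9838·0.7517 − 440·0.7019 = 362.3660 − 308.8360 = 53.5300

€53.53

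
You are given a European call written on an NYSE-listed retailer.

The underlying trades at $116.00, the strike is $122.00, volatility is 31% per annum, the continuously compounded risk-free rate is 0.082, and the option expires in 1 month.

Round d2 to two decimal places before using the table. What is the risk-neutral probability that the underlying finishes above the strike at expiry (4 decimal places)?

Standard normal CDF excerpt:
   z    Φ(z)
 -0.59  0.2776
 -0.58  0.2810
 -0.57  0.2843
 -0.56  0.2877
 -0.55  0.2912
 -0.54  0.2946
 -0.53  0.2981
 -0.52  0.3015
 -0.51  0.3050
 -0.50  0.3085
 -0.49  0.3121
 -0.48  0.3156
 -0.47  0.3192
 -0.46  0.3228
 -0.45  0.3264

0.2981

σ√T = 0.31 × 0.2887 = 0.0895
d₁ = [ln(116/122) + (0.082 + ½·0.31²)·0.08333] / (σ√T) = (-0.0504 + 0.0108) / 0.0895 = -0.4424 which rounds to -0.44
d₂ = -0.4424 − 0.0895 = -0.5319 which rounds to -0.53
Pr(exercise) under Q = N(d₂) = 0.2981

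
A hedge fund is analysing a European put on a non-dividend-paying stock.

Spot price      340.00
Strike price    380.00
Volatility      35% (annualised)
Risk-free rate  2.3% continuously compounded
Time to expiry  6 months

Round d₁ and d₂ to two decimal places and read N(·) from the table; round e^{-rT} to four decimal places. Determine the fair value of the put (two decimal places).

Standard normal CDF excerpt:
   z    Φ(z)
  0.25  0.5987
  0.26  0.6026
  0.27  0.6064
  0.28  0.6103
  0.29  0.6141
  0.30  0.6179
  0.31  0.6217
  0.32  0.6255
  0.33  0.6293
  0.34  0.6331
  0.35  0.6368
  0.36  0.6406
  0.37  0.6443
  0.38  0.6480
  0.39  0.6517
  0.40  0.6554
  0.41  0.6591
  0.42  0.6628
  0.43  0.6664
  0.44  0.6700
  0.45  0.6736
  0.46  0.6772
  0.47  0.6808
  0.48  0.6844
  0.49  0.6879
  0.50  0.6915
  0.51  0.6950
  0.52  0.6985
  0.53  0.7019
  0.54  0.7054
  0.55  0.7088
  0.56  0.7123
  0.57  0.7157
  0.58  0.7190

56.18

σ√T = 0.35 × 0.7071 = 0.2475
ln(S/K) + (r + σ²/2)T = ln(340/380) + (0.023 + 0.35²/2)·0.5 = -0.1112 + 0.0421 = -0.0691
d₁ = -0.0691 / 0.2475 = -0.2792 ≈ -0.28
d₂ = d₁ − σ√T = -0.2792 − 0.2475 = -0.5267 ≈ -0.53
exp(−rT) = exp(−0.023·0.5) = 0.9886
N(−d₂) = N(0.53) = 0.7019;  N(−d₁) = N(0.28) = 0.6103
P = 380·0.9886·0.7019 − 340·0.6103 = 263.6814 − 207.5020 = 56.1794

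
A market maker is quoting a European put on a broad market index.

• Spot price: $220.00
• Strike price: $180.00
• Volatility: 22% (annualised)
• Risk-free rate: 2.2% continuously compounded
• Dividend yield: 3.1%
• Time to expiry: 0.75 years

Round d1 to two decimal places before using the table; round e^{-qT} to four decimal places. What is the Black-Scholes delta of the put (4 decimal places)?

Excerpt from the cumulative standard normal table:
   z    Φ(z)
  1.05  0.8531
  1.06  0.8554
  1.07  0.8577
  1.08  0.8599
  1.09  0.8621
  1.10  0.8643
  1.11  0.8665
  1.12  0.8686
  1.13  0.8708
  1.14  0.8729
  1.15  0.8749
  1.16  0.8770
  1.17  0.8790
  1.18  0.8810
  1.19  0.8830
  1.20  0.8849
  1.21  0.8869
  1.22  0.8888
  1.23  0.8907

-0.1304

σ√T = 0.22·√0.75 = 0.1905
d₁ = [ln(220/180) + (0.022 − 0.031 + 0.22²/2)·0.75] / 0.1905 = [0.2007 + 0.0114] / 0.1905 = 1.1131 ⇒ 1.11
N(d₁) = N(1.11) = 0.8665
Δ_put = exp(−qT)·(N(d₁) − 1) = 0.9770·(0.8665 − 1) = -0.1304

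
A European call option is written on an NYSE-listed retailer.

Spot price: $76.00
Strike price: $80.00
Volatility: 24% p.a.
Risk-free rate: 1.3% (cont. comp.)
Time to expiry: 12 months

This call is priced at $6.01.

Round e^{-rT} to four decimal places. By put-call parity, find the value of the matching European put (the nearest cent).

$8.98

exp(−rT) = exp(−0.013·1) = 0.9871
Put-call parity: C − P = S − K·e^(−rT) = 76 − 80·0.9871 = 76 − 78.9680 = -2.9680
P = C − (C − P) = 6.01 − (-2.9680) = 8.9780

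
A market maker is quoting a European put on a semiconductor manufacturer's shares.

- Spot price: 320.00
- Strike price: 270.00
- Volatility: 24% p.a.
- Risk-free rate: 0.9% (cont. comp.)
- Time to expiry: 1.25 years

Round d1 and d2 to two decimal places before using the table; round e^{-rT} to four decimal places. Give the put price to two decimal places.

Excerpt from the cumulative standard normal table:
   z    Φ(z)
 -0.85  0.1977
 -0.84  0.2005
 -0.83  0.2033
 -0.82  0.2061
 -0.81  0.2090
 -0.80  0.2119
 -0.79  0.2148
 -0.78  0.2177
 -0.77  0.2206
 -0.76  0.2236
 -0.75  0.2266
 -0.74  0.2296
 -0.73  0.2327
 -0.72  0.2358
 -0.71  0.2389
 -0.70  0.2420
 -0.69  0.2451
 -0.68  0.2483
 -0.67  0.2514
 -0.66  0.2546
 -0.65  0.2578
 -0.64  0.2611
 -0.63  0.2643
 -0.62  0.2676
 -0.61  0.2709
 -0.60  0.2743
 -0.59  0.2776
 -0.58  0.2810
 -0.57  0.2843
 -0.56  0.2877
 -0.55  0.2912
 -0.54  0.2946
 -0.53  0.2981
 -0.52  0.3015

11.77

σ√T = 0.24 × 1.1180 = 0.2683
d₁ = [ln(320/270) + (0.009 + 0.24²/2)·1.25] / 0.2683 = [0.1699 + 0.0473] / 0.2683 = 0.8093 ≈ 0.81
d₂ = d₁ − σ√T = 0.8093 − 0.2683 = 0.5409 ≈ 0.54
exp(−rT) = exp(−0.009·1.25) = 0.9888
P = 270·0.9888·N(-0.54) − 320·N(-0.81) = 270·0.9888·0.2946 − 320·0.2090 = 78.6511 − 66.8800 = 11.7711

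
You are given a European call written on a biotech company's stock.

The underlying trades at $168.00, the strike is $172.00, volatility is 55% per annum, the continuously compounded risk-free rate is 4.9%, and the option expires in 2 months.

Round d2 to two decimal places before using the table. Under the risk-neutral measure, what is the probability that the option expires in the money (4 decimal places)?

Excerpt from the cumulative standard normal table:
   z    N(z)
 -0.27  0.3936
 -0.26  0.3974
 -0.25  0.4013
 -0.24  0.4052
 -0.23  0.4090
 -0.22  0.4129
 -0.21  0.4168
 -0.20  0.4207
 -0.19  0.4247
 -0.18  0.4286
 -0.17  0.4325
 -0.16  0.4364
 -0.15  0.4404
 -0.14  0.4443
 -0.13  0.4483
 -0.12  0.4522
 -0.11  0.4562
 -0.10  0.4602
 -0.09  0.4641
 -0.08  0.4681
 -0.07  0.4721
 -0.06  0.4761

σ√T = 0.55·√0.1667 = 0.2245
d₁ = [ln(168/172) + (0.049 + 0.55²/2)·0.1667] / 0.2245 = [-0.0235 + 0.0334] / 0.2245 = 0.0438 → 0.04
d₂ = d₁ − σ√T = 0.0438 − 0.2245 = -0.1807 → -0.18
Risk-neutral Pr[S_T > K] = N(d₂) = N(-0.18) = 0.4286

0.4286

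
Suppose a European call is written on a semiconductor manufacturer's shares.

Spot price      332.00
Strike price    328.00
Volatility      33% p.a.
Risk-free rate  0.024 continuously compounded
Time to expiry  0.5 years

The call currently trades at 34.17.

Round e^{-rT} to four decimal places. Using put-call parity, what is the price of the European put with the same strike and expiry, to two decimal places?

exp(−rT) = exp(−0.024·0.5) = 0.9881
Put-call parity: C − P = S − K·e^(−rT) = 332 − 328·0.9881 = 332 − 324.0968 = 7.9032
P = C − (C − P) = 34.17 − (7.9032) = 26.2668

26.27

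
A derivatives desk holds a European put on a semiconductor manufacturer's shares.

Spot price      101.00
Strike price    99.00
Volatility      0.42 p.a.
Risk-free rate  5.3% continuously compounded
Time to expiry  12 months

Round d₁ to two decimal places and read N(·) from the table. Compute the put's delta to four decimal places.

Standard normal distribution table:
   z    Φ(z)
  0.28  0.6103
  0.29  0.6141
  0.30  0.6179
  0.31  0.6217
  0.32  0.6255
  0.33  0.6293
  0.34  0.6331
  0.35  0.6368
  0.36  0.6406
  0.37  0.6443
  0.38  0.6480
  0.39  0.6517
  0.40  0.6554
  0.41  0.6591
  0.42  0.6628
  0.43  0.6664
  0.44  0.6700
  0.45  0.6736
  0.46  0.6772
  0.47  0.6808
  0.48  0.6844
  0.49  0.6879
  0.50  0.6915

-0.3520

T = 1;  σ√T = 0.4200
ln(S/K) + (r + σ²/2)T = ln(101/99) + (0.053 + 0.42²/2)·1 = 0.0200 + 0.1412 = 0.1612
d₁ = 0.1612 / 0.4200 = 0.3838 which rounds to 0.38
N(d₁) = N(0.38) = 0.6480
Δ_put = N(d₁) − 1 = 0.6480 − 1 = -0.3520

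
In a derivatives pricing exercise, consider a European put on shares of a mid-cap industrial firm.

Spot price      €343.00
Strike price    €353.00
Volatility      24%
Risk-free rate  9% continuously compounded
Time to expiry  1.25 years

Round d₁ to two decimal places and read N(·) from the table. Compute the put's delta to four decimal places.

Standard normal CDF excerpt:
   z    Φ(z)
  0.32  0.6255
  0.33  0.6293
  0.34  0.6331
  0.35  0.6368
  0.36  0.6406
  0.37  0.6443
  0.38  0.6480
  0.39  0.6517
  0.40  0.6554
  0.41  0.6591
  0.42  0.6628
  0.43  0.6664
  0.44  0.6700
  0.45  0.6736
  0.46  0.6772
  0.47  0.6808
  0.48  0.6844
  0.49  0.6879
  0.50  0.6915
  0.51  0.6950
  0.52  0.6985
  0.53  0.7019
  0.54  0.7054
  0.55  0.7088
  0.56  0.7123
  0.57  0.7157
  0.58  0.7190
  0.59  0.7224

σ√T = 0.24 × 1.1180 = 0.2683
ln(S/K) + (r + σ²/2)T = ln(343/353) + (0.09 + 0.24²/2)·1.25 = -0.0287 + 0.1485 = 0.1198
d₁ = 0.1198 / 0.2683 = 0.4463 which rounds to 0.45
N(d₁) = N(0.45) = 0.6736
Δ_put = N(d₁) − 1 = 0.6736 − 1 = -0.3264

-0.3264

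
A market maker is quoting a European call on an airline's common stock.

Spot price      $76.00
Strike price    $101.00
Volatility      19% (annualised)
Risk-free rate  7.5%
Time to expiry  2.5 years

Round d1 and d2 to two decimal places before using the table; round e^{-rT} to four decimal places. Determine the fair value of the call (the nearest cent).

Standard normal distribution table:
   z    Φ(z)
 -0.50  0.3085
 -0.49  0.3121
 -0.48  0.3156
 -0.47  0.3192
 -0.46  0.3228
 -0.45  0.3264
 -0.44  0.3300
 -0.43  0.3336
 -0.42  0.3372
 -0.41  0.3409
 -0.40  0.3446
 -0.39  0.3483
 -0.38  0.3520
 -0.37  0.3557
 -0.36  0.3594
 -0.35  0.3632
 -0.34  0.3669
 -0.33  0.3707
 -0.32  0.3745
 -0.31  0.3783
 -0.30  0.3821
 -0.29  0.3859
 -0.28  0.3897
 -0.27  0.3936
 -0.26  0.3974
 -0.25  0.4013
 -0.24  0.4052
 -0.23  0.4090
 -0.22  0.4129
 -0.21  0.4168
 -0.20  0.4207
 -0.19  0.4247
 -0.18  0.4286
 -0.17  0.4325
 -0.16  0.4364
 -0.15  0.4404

$6.14

σ√T = 0.19 × 1.5811 = 0.3004
d₁ = [ln(76/101) + (0.075 + 0.19²/2)·2.5] / 0.3004 = [-0.2844 + 0.2326] / 0.3004 = -0.1723 which rounds to -0.17
d₂ = d₁ − σ√T = -0.1723 − 0.3004 = -0.4727 which rounds to -0.47
exp(−rT) = exp(−0.075·2.5) = 0.8290
N(d₁) = N(-0.17) = 0.4325;  N(d₂) = N(-0.47) = 0.3192
C = 76·0.4325 − 101·0.8290·0.3192 = 32.8700 − 26.7263 = 6.1437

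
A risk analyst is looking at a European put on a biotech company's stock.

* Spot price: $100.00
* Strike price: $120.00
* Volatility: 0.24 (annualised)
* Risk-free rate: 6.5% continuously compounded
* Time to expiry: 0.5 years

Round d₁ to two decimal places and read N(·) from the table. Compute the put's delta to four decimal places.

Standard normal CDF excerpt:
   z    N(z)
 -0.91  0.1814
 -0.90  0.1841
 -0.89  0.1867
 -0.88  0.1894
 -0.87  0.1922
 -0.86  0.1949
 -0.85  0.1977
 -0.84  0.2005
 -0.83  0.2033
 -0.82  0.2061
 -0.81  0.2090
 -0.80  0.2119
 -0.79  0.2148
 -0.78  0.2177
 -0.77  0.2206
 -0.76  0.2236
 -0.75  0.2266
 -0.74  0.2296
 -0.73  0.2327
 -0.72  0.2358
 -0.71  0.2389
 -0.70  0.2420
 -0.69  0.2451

-0.7881

T = 0.5;  σ√T = 0.1697
d₁ = [ln(100/120) + (0.065 + ½·0.24²)·0.5] / (σ√T) = (-0.1823 + 0.0469) / 0.1697 = -0.7980 ≈ -0.80
N(d₁) = N(-0.80) = 0.2119
Δ_put = N(d₁) − 1 = 0.2119 − 1 = -0.7881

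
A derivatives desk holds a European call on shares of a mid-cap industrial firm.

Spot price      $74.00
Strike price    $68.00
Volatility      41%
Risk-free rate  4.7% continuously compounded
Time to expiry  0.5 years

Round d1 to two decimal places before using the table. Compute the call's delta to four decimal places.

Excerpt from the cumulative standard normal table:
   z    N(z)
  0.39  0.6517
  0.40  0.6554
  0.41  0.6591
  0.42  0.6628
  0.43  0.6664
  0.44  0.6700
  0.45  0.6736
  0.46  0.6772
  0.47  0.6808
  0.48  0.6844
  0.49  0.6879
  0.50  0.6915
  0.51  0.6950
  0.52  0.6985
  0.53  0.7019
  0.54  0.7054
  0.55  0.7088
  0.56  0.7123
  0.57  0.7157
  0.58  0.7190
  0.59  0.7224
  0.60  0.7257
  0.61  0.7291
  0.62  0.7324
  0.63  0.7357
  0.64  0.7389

T = 0.5;  σ√T = 0.2899
d₁ = [ln(74/68) + (0.047 + 0.41²/2)·0.5] / 0.2899 = [0.0846 + 0.0655] / 0.2899 = 0.5177 ≈ 0.52
N(d₁) = N(0.52) = 0.6985
Δ_call = N(d₁) = 0.6985

0.6985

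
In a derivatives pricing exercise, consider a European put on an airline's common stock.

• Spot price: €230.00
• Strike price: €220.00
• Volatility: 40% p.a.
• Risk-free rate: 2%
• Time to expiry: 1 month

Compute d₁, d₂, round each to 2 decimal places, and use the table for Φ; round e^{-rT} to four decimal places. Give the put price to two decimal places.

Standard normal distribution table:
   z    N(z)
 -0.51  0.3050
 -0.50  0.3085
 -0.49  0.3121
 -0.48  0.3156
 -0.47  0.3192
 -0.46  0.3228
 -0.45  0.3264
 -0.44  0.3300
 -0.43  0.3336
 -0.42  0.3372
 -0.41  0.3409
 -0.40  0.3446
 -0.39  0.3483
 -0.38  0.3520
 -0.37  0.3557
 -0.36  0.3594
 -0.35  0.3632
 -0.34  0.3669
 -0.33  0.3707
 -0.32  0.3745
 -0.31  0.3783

€6.34

σ√T = 0.4 × 0.2887 = 0.1155
d₁ = [ln(230/220) + (0.02 + ½·0.4²)·0.08333] / (σ√T) = (0.0445 + 0.0083) / 0.1155 = 0.4571 ⇒ 0.46
d₂ = 0.4571 − 0.1155 = 0.3417 ⇒ 0.34
e^(−rT) = e^(−0.02·0.08333) = 0.9983
P = 220·0.9983·N(-0.34) − 230·N(-0.46) = 220·0.9983·0.3669 − 230·0.3228 = 80.5808 − 74.2440 = 6.3368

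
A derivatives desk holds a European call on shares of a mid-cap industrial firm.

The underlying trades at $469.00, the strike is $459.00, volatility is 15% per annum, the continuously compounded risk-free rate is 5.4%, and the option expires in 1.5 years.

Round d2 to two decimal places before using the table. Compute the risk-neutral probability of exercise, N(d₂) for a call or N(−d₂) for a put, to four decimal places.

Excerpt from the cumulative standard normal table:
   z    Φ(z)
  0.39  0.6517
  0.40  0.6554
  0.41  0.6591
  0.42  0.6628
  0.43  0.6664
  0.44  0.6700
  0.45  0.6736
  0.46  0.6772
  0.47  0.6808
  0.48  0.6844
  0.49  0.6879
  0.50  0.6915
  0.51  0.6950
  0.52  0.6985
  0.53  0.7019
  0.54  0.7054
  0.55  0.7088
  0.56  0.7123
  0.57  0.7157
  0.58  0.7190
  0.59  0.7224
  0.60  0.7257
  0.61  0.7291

0.6808

σ√T = 0.15 × 1.2247 = 0.1837
d₁ = [ln(469/459) + (0.054 + 0.15²/2)·1.5] / 0.1837 = [0.0216 + 0.0979] / 0.1837 = 0.6501 ≈ 0.65
d₂ = d₁ − σ√T = 0.6501 − 0.1837 = 0.4664 ≈ 0.47
Pr(exercise) under Q = N(d₂) = 0.6808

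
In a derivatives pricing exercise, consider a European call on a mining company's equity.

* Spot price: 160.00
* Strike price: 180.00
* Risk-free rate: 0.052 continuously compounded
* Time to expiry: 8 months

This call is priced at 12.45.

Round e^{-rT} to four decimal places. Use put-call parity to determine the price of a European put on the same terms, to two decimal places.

exp(−rT) = exp(−0.052·0.6667) = 0.9659
Put-call parity: C − P = S − K·e^(−rT) = 160 − 180·0.9659 = 160 − 173.8620 = -13.8620
P = C − (C − P) = 12.45 − (-13.8620) = 26.3120

26.31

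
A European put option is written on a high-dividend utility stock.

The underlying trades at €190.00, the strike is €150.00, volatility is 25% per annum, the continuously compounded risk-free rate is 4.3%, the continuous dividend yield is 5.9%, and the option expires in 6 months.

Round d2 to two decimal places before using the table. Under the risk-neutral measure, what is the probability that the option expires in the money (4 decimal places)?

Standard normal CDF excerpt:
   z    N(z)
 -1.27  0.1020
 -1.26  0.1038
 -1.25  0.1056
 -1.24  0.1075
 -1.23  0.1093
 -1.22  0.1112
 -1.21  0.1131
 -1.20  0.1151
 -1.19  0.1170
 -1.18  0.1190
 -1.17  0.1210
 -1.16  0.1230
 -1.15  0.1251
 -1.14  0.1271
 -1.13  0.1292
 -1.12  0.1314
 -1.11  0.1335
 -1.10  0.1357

T = 0.5;  σ√T = 0.1768
ln(S/K) + (r − q + σ²/2)T = ln(190/150) + (0.043 − 0.059 + 0.25²/2)·0.5 = 0.2364 + 0.0076 = 0.2440
d₁ = 0.2440 / 0.1768 = 1.3804 → 1.38
d₂ = d₁ − σ√T = 1.3804 − 0.1768 = 1.2036 → 1.20
Pr(exercise) under Q = N(−d₂) = N(-1.20) = 0.1151

0.1151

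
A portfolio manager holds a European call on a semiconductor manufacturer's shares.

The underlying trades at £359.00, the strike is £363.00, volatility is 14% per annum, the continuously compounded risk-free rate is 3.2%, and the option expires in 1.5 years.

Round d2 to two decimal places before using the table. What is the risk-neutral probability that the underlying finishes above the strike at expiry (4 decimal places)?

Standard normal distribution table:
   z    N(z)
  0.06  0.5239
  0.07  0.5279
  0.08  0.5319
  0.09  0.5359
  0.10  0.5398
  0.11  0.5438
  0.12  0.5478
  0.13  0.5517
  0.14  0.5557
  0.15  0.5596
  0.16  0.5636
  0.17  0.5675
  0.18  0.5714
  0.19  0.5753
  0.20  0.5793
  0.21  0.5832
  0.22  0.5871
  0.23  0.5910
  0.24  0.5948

0.5517

σ√T = 0.14·√1.5 = 0.1715
d₁ = [ln(359/363) + (0.032 + 0.14²/2)·1.5] / 0.1715 = [-0.0111 + 0.0627] / 0.1715 = 0.3011 ⇒ 0.30
d₂ = d₁ − σ√T = 0.3011 − 0.1715 = 0.1296 ⇒ 0.13
Risk-neutral Pr[S_T > K] = N(d₂) = N(0.13) = 0.5517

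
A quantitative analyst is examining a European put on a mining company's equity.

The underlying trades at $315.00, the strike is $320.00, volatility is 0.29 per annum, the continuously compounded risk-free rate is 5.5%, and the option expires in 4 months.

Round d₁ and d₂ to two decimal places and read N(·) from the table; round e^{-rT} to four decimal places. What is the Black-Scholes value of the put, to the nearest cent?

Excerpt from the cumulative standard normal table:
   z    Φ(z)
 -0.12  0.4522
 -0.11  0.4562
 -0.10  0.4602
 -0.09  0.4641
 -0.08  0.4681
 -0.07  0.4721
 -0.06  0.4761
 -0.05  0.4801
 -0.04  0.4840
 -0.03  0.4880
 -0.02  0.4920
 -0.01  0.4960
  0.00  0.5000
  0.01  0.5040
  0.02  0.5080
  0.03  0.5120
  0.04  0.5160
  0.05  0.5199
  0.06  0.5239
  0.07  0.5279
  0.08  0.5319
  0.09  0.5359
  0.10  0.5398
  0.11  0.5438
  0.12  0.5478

$20.89

σ√T = 0.29·√0.3333 = 0.1674
d₁ = [ln(315/320) + (0.055 + 0.29²/2)·0.3333] / 0.1674 = [-0.0157 + 0.0323] / 0.1674 = 0.0992 ⇒ 0.10
d₂ = d₁ − σ√T = 0.0992 − 0.1674 = -0.0683 ⇒ -0.07
exp(−rT) = exp(−0.055·0.3333) = 0.9818
N(−d₂) = N(0.07) = 0.5279;  N(−d₁) = N(-0.10) = 0.4602
P = 320·0.9818·0.5279 − 315·0.4602 = 165.8535 − 144.9630 = 20.8905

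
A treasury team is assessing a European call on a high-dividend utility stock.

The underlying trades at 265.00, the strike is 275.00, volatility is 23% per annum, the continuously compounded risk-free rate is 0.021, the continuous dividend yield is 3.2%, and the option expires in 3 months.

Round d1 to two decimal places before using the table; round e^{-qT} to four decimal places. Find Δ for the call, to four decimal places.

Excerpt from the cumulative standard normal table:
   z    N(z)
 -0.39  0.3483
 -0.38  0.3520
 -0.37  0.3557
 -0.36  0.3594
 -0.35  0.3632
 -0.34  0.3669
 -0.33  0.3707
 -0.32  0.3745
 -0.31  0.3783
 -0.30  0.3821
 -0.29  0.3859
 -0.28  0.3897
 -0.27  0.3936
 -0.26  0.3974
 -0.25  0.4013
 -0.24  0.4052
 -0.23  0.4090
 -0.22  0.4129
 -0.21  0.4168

σ√T = 0.23·√0.25 = 0.1150
d₁ = [ln(265/275) + (0.021 − 0.032 + ½·0.23²)·0.25] / (σ√T) = (-0.0370 + 0.0039) / 0.1150 = -0.2885 ⇒ -0.29
N(d₁) = N(-0.29) = 0.3859
Δ_call = e^(−qT)·N(d₁) = 0.9920·0.3859 = 0.3828

0.3828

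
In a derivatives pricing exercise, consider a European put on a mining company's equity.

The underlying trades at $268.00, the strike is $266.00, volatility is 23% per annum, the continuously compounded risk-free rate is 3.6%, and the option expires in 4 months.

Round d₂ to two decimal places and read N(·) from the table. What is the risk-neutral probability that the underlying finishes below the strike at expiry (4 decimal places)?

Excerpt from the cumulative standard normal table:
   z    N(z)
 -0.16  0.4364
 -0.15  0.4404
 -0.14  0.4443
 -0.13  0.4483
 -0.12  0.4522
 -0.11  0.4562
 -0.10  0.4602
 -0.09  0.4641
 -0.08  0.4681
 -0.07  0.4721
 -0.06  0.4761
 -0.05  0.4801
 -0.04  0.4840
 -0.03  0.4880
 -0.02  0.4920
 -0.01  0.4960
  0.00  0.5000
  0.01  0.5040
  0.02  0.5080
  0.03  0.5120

σ√T = 0.23 × 0.5774 = 0.1328
d₁ = [ln(268/266) + (0.036 + 0.23²/2)·0.3333] / 0.1328 = [0.0075 + 0.0208] / 0.1328 = 0.2132 ≈ 0.21
d₂ = d₁ − σ√T = 0.2132 − 0.1328 = 0.0804 ≈ 0.08
Risk-neutral Pr[S_T < K] = N(−d₂) = N(-0.08) = 0.4681

0.4681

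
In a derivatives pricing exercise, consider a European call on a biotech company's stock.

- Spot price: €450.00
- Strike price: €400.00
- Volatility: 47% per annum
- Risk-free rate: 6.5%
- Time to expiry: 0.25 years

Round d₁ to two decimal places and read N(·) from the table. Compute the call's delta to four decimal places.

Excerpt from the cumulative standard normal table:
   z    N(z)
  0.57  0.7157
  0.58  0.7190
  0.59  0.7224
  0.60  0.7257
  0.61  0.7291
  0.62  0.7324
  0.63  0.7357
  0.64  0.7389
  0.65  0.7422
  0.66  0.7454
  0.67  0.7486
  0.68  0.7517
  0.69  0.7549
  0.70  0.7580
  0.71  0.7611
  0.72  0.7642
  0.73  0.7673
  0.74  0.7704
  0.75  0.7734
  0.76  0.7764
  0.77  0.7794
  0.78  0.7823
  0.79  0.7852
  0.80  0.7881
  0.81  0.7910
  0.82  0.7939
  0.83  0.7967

σ√T = 0.47 × 0.5000 = 0.2350
d₁ = [ln(450/400) + (0.065 + ½·0.47²)·0.25] / (σ√T) = (0.1178 + 0.0439) / 0.2350 = 0.6879 ⇒ 0.69
N(d₁) = N(0.69) = 0.7549
Δ_call = N(d₁) = 0.7549

0.7549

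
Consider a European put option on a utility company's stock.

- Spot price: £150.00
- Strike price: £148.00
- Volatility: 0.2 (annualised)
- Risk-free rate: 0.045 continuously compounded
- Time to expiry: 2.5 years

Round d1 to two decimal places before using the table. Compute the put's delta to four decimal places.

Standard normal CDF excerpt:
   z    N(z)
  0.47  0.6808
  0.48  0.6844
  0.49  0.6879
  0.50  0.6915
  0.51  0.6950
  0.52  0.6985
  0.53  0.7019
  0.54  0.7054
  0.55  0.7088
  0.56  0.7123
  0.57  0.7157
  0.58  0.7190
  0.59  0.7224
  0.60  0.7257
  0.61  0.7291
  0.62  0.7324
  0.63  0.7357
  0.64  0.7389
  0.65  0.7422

-0.2877

σ√T = 0.2·√2.5 = 0.3162
d₁ = [ln(150/148) + (0.045 + ½·0.2²)·2.5] / (σ√T) = (0.0134 + 0.1625) / 0.3162 = 0.5563 ⇒ 0.56
N(d₁) = N(0.56) = 0.7123
Δ_put = N(d₁) − 1 = 0.7123 − 1 = -0.2877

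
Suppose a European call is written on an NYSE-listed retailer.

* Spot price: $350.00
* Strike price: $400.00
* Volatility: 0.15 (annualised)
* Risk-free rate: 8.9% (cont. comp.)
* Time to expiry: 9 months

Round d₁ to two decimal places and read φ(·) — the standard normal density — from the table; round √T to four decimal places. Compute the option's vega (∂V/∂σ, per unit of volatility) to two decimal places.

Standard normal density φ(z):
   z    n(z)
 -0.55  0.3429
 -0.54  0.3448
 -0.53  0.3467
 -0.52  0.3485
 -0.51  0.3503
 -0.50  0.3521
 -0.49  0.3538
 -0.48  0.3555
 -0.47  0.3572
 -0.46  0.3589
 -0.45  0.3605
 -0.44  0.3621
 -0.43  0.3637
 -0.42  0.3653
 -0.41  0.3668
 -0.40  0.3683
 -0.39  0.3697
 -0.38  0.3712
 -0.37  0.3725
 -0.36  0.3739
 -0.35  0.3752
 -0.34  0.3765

109.27

σ√T = 0.15·√0.75 = 0.1299
d₁ = [ln(350/400) + (0.089 + 0.15²/2)·0.75] / 0.1299 = [-0.1335 + 0.0752] / 0.1299 = -0.4491 ⇒ -0.45
√T = √0.75 = 0.8660
φ(d₁) = φ(-0.45) = 0.3605
vega = S·φ(d₁)·√T = 350·0.3605·0.8660 = 109.2675
(Call and put vega coincide under Black-Scholes.)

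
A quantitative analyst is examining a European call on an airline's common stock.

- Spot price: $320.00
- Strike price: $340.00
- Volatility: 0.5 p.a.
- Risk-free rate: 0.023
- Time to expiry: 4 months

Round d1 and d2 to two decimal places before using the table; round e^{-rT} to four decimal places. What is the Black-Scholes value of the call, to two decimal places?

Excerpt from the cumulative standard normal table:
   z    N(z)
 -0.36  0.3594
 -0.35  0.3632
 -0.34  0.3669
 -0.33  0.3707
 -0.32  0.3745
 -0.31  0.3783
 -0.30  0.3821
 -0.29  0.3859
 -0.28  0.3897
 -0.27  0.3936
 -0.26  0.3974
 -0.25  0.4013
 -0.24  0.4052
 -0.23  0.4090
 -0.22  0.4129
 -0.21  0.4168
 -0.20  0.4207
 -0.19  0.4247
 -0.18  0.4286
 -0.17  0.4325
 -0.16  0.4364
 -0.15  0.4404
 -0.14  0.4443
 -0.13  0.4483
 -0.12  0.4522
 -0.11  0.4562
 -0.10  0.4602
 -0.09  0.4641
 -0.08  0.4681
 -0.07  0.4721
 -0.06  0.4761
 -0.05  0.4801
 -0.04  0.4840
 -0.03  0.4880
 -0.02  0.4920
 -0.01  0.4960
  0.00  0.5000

T = 0.3333;  σ√T = 0.2887
d₁ = [ln(320/340) + (0.023 + ½·0.5²)·0.3333] / (σ√T) = (-0.0606 + 0.0493) / 0.2887 = -0.0391 ⇒ -0.04
d₂ = -0.0391 − 0.2887 = -0.3278 ⇒ -0.33
exp(−rT) = exp(−0.023·0.3333) = 0.9924
C = 320·N(-0.04) − 340·0.9924·N(-0.33) = 320·0.4840 − 340·0.9924·0.3707 = 154.8800 − 125.0801 = 29.7999

$29.80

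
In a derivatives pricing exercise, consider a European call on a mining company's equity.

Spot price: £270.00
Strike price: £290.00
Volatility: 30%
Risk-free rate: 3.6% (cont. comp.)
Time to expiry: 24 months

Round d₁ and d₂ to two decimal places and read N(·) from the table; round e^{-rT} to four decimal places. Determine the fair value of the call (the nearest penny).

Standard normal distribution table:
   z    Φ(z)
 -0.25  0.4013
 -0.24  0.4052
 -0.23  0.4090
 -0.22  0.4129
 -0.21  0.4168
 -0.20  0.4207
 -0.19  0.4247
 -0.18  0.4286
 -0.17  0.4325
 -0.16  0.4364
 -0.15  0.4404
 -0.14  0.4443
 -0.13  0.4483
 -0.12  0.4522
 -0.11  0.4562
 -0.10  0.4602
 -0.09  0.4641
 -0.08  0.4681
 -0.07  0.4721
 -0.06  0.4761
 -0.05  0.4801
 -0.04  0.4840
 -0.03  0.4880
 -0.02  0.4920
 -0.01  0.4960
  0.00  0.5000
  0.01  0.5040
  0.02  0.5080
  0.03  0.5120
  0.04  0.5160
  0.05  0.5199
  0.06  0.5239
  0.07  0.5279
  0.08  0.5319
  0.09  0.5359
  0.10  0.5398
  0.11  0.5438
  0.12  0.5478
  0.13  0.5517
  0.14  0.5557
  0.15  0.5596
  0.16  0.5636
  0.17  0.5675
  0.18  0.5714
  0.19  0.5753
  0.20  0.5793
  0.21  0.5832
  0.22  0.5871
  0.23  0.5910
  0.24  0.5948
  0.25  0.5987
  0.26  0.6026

£44.99

σ√T = 0.3 × 1.4142 = 0.4243
d₁ = [ln(270/290) + (0.036 + 0.3²/2)·2] / 0.4243 = [-0.0715 + 0.1620] / 0.4243 = 0.2134 ≈ 0.21
d₂ = d₁ − σ√T = 0.2134 − 0.4243 = -0.2109 ≈ -0.21
e^(−rT) = e^(−0.036·2) = 0.9305
N(d₁) = N(0.21) = 0.5832;  N(d₂) = N(-0.21) = 0.4168
C = 270·0.5832 − 290·0.9305·0.4168 = 157.4640 − 112.4714 = 44.9926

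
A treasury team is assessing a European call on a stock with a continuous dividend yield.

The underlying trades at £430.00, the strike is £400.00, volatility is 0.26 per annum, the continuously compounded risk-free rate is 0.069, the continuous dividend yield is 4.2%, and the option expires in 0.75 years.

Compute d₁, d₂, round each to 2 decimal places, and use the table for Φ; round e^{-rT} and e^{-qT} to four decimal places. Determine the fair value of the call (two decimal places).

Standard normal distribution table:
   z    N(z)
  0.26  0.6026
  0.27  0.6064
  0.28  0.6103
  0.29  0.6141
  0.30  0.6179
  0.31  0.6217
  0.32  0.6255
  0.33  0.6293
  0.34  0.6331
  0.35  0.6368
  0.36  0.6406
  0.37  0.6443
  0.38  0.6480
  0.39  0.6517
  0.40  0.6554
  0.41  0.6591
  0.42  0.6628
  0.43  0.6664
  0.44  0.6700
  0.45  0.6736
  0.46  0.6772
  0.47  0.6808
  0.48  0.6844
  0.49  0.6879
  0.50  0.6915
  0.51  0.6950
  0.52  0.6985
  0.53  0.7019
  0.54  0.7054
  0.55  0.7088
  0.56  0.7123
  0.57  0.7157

£56.34

σ√T = 0.26·√0.75 = 0.2252
d₁ = [ln(430/400) + (0.069 − 0.042 + 0.26²/2)·0.75] / 0.2252 = [0.0723 + 0.0456] / 0.2252 = 0.5237 ⇒ 0.52
d₂ = d₁ − σ√T = 0.5237 − 0.2252 = 0.2985 ⇒ 0.30
e^(−qT) = e^(−0.042·0.75) = 0.9690;  e^(−rT) = e^(−0.069·0.75) = 0.9496
N(d₁) = N(0.52) = 0.6985;  N(d₂) = N(0.30) = 0.6179
C = 430·0.9690·0.6985 − 400·0.9496·0.6179 = 291.0440 − 234.7031 = 56.3409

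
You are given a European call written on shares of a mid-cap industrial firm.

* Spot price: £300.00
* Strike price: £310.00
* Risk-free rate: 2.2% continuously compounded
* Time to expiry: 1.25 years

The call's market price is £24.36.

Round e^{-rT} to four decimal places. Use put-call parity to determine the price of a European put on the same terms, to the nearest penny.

£25.96

e^(−rT) = e^(−0.022·1.25) = 0.9729
Put-call parity: C − P = S − K·e^(−rT) = 300 − 310·0.9729 = 300 − 301.5990 = -1.5990
P = C − (C − P) = 24.36 − (-1.5990) = 25.9590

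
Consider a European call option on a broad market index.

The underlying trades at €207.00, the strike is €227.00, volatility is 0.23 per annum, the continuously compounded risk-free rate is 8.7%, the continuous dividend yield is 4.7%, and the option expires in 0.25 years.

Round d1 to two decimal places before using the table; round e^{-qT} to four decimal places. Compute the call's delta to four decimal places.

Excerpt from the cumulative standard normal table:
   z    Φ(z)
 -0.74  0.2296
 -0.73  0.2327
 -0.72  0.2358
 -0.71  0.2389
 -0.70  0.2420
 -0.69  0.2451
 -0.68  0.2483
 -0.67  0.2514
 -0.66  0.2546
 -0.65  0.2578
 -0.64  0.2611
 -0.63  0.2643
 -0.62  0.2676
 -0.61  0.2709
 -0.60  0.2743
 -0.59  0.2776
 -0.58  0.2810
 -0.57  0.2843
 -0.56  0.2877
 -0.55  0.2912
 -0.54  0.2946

0.2516

T = 0.25;  σ√T = 0.1150
ln(S/K) + (r − q + σ²/2)T = ln(207/227) + (0.087 − 0.047 + 0.23²/2)·0.25 = -0.0922 + 0.0166 = -0.0756
d₁ = -0.0756 / 0.1150 = -0.6576 ≈ -0.66
N(d₁) = N(-0.66) = 0.2546
Δ_call = exp(−qT)·N(d₁) = 0.9883·0.2546 = 0.2516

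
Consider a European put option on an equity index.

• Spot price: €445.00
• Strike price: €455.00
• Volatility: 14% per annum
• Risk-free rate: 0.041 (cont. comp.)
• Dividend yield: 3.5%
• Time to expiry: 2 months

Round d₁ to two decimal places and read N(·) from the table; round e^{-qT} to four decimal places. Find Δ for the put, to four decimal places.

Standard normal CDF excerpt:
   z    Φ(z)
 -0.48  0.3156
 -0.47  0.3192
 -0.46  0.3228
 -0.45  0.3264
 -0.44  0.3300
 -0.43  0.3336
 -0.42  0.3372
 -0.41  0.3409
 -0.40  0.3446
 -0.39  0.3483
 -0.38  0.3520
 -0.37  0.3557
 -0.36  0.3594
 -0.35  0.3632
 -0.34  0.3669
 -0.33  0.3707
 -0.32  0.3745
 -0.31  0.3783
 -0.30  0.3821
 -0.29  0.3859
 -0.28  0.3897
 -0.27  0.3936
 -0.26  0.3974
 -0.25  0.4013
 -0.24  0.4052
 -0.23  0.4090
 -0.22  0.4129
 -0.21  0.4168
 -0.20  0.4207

-0.6294

T = 0.1667;  σ√T = 0.0572
ln(S/K) + (r − q + σ²/2)T = ln(445/455) + (0.041 − 0.035 + 0.14²/2)·0.1667 = -0.0222 + 0.0026 = -0.0196
d₁ = -0.0196 / 0.0572 = -0.3428 ≈ -0.34
N(d₁) = N(-0.34) = 0.3669
Δ_put = e^(−qT)·(N(d₁) − 1) = 0.9942·(0.3669 − 1) = -0.6294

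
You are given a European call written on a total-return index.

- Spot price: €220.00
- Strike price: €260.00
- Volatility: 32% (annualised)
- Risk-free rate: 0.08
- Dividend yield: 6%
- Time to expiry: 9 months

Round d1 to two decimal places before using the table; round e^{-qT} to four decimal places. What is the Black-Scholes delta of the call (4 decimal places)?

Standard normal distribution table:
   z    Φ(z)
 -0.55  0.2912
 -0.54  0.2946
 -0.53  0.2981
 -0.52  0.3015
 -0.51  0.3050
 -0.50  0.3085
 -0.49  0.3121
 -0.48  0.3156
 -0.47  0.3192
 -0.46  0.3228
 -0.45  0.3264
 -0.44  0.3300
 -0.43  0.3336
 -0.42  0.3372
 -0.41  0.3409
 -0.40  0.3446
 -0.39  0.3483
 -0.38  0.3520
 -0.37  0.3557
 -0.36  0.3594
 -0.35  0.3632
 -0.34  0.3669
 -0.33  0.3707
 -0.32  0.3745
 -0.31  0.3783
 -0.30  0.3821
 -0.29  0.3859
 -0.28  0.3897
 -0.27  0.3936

0.3259

σ√T = 0.32·√0.75 = 0.2771
d₁ = [ln(220/260) + (0.08 − 0.06 + 0.32²/2)·0.75] / 0.2771 = [-0.1671 + 0.0534] / 0.2771 = -0.4101 ⇒ -0.41
N(d₁) = N(-0.41) = 0.3409
Δ_call = exp(−qT)·N(d₁) = 0.9560·0.3409 = 0.3259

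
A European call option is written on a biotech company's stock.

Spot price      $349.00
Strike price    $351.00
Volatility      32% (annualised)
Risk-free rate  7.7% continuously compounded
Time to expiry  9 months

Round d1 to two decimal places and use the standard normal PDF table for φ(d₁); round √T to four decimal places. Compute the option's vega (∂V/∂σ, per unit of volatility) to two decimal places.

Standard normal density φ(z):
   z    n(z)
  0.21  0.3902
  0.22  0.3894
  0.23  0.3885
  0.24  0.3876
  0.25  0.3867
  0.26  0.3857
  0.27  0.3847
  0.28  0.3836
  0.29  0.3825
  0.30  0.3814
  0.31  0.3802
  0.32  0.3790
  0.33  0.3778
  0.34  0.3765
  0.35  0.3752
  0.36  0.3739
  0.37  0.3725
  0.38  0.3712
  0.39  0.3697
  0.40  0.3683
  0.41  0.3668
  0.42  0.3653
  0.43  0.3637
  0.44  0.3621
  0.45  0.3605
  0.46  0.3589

114.18

σ√T = 0.32·√0.75 = 0.2771
d₁ = [ln(349/351) + (0.077 + 0.32²/2)·0.75] / 0.2771 = [-0.0057 + 0.0962] / 0.2771 = 0.3263 → 0.33
√T = √0.75 = 0.8660
φ(d₁) = φ(0.33) = 0.3778
vega = S·φ(d₁)·√T = 349·0.3778·0.8660 = 114.1840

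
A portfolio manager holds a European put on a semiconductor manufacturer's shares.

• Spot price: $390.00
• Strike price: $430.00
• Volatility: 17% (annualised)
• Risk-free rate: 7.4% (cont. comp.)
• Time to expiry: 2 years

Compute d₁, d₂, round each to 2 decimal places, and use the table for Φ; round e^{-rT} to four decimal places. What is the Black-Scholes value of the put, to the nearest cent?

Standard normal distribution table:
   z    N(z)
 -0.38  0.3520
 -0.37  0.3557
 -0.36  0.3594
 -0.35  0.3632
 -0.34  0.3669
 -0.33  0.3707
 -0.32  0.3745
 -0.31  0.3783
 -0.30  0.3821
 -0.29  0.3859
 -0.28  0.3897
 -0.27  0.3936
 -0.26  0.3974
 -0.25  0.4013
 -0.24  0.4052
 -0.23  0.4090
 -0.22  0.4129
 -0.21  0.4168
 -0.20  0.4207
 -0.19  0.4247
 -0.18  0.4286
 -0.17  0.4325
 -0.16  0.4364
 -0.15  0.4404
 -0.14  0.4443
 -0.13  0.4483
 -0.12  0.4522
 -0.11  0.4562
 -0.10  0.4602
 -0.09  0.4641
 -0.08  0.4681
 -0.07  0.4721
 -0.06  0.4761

$27.53

T = 2;  σ√T = 0.2404
ln(S/K) + (r + σ²/2)T = ln(390/430) + (0.074 + 0.17²/2)·2 = -0.0976 + 0.1769 = 0.0793
d₁ = 0.0793 / 0.2404 = 0.3297 ≈ 0.33
d₂ = d₁ − σ√T = 0.3297 − 0.2404 = 0.0893 ≈ 0.09
exp(−rT) = exp(−0.074·2) = 0.8624
N(−d₂) = N(-0.09) = 0.4641;  N(−d₁) = N(-0.33) = 0.3707
P = 430·0.8624·0.4641 − 390·0.3707 = 172.1031 − 144.5730 = 27.5301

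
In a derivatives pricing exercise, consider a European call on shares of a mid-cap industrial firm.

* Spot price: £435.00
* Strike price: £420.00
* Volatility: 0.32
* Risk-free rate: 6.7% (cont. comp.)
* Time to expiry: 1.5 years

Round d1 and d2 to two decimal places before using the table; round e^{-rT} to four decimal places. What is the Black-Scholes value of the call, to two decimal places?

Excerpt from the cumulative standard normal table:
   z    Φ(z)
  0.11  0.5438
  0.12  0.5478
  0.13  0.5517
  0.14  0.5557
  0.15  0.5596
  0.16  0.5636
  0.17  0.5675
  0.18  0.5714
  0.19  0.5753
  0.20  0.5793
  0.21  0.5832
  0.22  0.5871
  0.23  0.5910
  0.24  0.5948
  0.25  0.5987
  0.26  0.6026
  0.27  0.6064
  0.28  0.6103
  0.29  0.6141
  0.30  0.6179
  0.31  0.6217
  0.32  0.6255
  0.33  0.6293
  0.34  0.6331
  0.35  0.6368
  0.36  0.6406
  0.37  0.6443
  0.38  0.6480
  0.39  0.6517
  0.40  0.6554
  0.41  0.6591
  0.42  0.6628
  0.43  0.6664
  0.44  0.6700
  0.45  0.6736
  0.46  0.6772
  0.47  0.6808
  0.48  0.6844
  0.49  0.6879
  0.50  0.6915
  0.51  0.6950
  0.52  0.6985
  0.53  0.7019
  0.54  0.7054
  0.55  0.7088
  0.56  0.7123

T = 1.5;  σ√T = 0.3919
ln(S/K) + (r + σ²/2)T = ln(435/420) + (0.067 + 0.32²/2)·1.5 = 0.0351 + 0.1773 = 0.2124
d₁ = 0.2124 / 0.3919 = 0.5419 which rounds to 0.54
d₂ = d₁ − σ√T = 0.5419 − 0.3919 = 0.1500 which rounds to 0.15
e^(−rT) = e^(−0.067·1.5) = 0.9044
N(d₁) = N(0.54) = 0.7054;  N(d₂) = N(0.15) = 0.5596
C = 435·0.7054 − 420·0.9044·0.5596 = 306.8490 − 212.5629 = 94.2861

£94.29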